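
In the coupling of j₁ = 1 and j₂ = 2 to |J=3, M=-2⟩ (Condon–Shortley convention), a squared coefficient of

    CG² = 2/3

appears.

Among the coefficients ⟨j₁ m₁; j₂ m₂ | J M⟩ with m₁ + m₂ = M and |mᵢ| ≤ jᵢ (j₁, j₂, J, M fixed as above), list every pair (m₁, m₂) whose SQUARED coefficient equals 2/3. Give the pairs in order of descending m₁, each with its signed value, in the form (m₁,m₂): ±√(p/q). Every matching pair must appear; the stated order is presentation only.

Admissible pairs with m₁+m₂ = M = -2: (-1,-1), (0,-2)
  (m₁,m₂)=(0,-2): CG² = 1/3, CG = +√(1/3)
  (m₁,m₂)=(-1,-1): CG² = 2/3, CG = +√(2/3)   ← matches the target
Pairs with CG² = 2/3: (-1,-1): +√(2/3)

(-1,-1): +√(2/3)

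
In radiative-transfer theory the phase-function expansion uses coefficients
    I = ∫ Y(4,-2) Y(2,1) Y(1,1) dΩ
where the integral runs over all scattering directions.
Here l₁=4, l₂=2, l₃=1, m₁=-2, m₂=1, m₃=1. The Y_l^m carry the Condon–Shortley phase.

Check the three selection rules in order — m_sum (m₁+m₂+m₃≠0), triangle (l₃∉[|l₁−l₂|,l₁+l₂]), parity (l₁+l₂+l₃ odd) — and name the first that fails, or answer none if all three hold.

triangle

azimuthal sum: -2 + 1 + 1 = 0  ✓
l₃ must lie in [2,6]; have l₃=1  ✗
L = 4 + 2 + 1 = 7 (odd)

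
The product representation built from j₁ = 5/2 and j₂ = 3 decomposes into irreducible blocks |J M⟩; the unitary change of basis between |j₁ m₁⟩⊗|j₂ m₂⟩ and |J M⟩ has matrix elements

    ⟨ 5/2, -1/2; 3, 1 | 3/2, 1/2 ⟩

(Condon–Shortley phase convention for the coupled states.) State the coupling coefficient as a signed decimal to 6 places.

-0.097590

triangle: 4!·1!·2!/8! = 48/40320
(j±m)!: 2!·3!·4!·2!·2!·1! = 1152
prefactor² = (2J+1)·Δ·N² = 192/35
  k=2: +1/(2!·2!·1!·2!·0!·0!) = 1/8
  k=3: −1/(3!·1!·0!·1!·1!·1!) = -1/6
Σ = -1/24  ⇒  CG² = 192/35·(-1/24)² = 1/105
CG = −√(1/105) = -0.097590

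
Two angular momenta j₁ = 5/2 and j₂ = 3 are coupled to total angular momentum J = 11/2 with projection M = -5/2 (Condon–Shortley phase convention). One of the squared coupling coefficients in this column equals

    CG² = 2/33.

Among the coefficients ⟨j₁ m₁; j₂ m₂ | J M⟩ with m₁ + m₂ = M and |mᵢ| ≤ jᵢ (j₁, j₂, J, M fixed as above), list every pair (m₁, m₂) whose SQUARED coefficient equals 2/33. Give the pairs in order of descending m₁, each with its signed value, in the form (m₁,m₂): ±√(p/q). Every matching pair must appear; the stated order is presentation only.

(1/2,-3): +√(2/33)

Admissible pairs with m₁+m₂ = M = -5/2: (-5/2,0), (-3/2,-1), (-1/2,-2), (1/2,-3)
  (m₁,m₂)=(1/2,-3): CG² = 2/33, CG = +√(2/33)   ← matches the target
  (m₁,m₂)=(-1/2,-2): CG² = 4/11, CG = +√(4/11)
  (m₁,m₂)=(-3/2,-1): CG² = 5/11, CG = +√(5/11)
  (m₁,m₂)=(-5/2,0): CG² = 4/33, CG = +√(4/33)
Pairs with CG² = 2/33: (1/2,-3): +√(2/33)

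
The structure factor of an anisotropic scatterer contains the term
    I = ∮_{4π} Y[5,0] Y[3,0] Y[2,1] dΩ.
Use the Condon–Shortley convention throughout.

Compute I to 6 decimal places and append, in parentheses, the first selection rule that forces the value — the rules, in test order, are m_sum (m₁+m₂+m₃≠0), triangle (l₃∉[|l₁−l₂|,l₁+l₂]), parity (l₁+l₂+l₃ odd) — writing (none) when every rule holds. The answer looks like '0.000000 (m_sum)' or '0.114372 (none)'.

0.000000 (m_sum)

m-sum = 0 + 0 + 1 = 1 ≠ 0 ⇒ I = 0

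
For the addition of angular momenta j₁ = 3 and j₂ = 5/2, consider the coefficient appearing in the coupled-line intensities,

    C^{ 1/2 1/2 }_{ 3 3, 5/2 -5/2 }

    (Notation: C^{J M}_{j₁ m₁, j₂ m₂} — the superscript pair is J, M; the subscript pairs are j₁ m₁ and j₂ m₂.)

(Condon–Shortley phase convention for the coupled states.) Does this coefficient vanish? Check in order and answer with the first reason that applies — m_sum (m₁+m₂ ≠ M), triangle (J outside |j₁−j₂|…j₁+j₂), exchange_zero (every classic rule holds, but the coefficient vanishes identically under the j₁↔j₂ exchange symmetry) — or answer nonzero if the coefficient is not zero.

nonzero

m-sum: m₁+m₂ = 3+(-5/2) = 1/2, M = 1/2  ✓
triangle: |j₁−j₂| = 1/2 ≤ J = 1/2 ≤ j₁+j₂ = 11/2  ✓
exchange: j₁≠j₂ or m₁≠m₂ — the exchange symmetry imposes no constraint here
value check: CG = +√(2/7) = +0.534522 ≠ 0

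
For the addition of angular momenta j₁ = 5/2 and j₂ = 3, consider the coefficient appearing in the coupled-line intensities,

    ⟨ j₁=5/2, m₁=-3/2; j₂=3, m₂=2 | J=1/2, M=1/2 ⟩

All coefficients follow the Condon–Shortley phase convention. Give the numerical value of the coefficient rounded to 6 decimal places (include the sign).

+√(5/21) ≈ +0.487950

j₁+j₂−J=5  J+j₁−j₂=0  J−j₁+j₂=1  j₁+j₂+J+1=7
(j₁±m₁, j₂±m₂, J±M) = (1,4,5,1,1,0)
P² = 960/7
sum k=4..4:
  [4] +1/24 = 1/24
S = 1/24
C² = P²·S² = 5/21 ; C = +0.487950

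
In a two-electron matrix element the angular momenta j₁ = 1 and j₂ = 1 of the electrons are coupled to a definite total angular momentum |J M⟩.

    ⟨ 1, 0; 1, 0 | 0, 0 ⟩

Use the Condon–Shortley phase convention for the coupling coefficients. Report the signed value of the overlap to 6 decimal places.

−√(1/3) = -0.577350

triangle: 2!×0!×0!/3! = 2/6
(j±m)!: 1!×1!×1!×1!×0!×0! = 1
prefactor² = (2J+1)×Δ×N² = 1/3
  k=1: −1/(1!×1!×0!×0!×0!×0!) = -1
Σ = -1  ⇒  CG² = 1/3×(-1)² = 1/3
CG = −√(1/3) = -0.577350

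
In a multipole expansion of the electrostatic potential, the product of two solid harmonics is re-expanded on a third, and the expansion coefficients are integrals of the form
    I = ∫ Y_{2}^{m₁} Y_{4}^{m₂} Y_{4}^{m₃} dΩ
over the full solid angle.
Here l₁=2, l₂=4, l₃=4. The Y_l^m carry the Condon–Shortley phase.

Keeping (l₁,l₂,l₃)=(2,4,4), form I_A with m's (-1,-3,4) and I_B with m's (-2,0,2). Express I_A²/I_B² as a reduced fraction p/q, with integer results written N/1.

49/45

l's match ⇒ only the (l;m) 3-j factors differ between A and B.
A: triangle coeff Δ(2,4,4) = 1/13860; Σ_t [1,1]: t=1:−1/1440 = -1/1440; (3j)²=7/165 [(2 4 4; -1 -3 4)], sign=-1
B: triangle coeff Δ(2,4,4) = 1/13860; Σ_t [2,2]: t=2:+1/192 = 1/192; (3j)²=3/77 [(2 4 4; -2 0 2)], sign=+1
I_A²/I_B² = (7/165)/(3/77) = 49/45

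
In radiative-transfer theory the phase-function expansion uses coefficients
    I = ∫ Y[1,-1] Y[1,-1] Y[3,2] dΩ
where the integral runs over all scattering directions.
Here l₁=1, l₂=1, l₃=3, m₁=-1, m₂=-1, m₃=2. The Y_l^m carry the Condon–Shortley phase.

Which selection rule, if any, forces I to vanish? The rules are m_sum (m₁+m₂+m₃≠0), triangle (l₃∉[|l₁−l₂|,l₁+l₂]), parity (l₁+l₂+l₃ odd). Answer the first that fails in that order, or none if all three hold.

triangle

m₁+m₂+m₃ = -1 − 1 + 2 = 0  ✓
triangle: need |l₁−l₂| ≤ l₃ ≤ l₁+l₂ = [0,2]; l₃=3 is outside  ✗
parity: l₁+l₂+l₃ = 5 is odd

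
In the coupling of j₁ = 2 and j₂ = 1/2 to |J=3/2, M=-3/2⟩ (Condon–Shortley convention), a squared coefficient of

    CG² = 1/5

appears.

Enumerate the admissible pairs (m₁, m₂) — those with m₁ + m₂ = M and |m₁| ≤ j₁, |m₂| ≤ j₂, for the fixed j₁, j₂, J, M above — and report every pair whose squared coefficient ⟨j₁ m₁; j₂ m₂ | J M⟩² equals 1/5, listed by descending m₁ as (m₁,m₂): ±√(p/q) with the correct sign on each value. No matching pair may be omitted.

Admissible pairs with m₁+m₂ = M = -3/2: (-2,1/2), (-1,-1/2)
  (m₁,m₂)=(-1,-1/2): CG² = 1/5, CG = +√(1/5)   ← matches the target
  (m₁,m₂)=(-2,1/2): CG² = 4/5, CG = −√(4/5)
Pairs with CG² = 1/5: (-1,-1/2): +√(1/5)

(-1,-1/2): +√(1/5)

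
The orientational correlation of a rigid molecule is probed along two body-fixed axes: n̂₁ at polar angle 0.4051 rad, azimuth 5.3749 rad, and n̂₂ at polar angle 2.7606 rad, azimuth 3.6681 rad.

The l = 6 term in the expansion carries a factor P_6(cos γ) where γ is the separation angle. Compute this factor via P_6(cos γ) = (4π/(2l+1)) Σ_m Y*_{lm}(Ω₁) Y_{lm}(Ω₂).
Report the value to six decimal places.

Summing Y*_{l m}(θ₁,φ₁)·Y_{l m}(θ₂,φ₂) over m ∈ [−6, 6]; prefactor 4π/(2·6+1) = 0.966644:
  m=-6: (+0.001217+0.001340i) × (-0.001277+0.000022i) = -0.000002-0.000002i  (running Σ = -0.000002-0.000002i)
  m=-5: (-0.002488+0.014410i) × (-0.009643-0.005382i) = +0.000102-0.000126i  (running Σ = +0.000100-0.000127i)
  m=-4: (-0.062918+0.033685i) × (-0.029498-0.049746i) = +0.003532+0.002136i  (running Σ = +0.003632+0.002009i)
  m=-3: (-0.210831-0.093327i) × (-0.001758-0.201419i) = -0.018427+0.042629i  (running Σ = -0.014796+0.044638i)
  m=-2: (-0.114969-0.458324i) × (+0.222760-0.391067i) = -0.204846-0.057136i  (running Σ = -0.219641-0.012497i)
  m=-1: (+0.294130-0.377024i) × (+0.449158-0.261066i) = +0.033683-0.246131i  (running Σ = -0.185959-0.258628i)
  m=0: (-0.117002-0.000000i) × (-0.038963+0.000000i) = +0.004559+0.000000i  (running Σ = -0.181400-0.258628i)
  m=1: (-0.294130-0.377024i) × (-0.449158-0.261066i) = +0.033683+0.246131i  (running Σ = -0.147717-0.012497i)
  m=2: (-0.114969+0.458324i) × (+0.222760+0.391067i) = -0.204846+0.057136i  (running Σ = -0.352563+0.044638i)
  m=3: (+0.210831-0.093327i) × (+0.001758-0.201419i) = -0.018427-0.042629i  (running Σ = -0.370990+0.002009i)
  m=4: (-0.062918-0.033685i) × (-0.029498+0.049746i) = +0.003532-0.002136i  (running Σ = -0.367459-0.000127i)
  m=5: (+0.002488+0.014410i) × (+0.009643-0.005382i) = +0.000102+0.000126i  (running Σ = -0.367357-0.000002i)
  m=6: (+0.001217-0.001340i) × (-0.001277-0.000022i) = -0.000002+0.000002i  (running Σ = -0.367359+0.000000i)
Σ over m = -0.367359+0.000000i; ×(4π/13) → -0.355105+0.000000i. Real part: -0.355105

-0.355105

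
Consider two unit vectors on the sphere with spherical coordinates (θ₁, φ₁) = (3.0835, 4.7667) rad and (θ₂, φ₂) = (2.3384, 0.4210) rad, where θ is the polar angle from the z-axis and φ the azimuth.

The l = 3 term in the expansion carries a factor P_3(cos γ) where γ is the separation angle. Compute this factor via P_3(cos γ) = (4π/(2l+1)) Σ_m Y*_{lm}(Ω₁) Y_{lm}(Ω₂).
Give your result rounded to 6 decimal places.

-0.237324

Term-by-term m-sum for l=3 (normalisation 4π/7 = 1.795196):
  m=-3: (-0.000013, 0.000081) × (0.047096, -0.148148) = (0.000011, 0.000006)  (running Σ = (0.000011, 0.000006))
  m=-2: (0.003419, 0.000373) × (-0.244722, 0.274121) = (-0.000939, 0.000846)  (running Σ = (-0.000928, 0.000852))
  m=-1: (0.004057, -0.074629) × (0.299490, -0.134103) = (-0.008793, -0.022895)  (running Σ = (-0.009720, -0.022043))
  m=0: (-0.738814, -0.000000) × (0.152621, 0.000000) = (-0.112758, -0.000000)  (running Σ = (-0.122479, -0.022043))
  m=1: (-0.004057, -0.074629) × (-0.299490, -0.134103) = (-0.008793, 0.022895)  (running Σ = (-0.131272, 0.000852))
  m=2: (0.003419, -0.000373) × (-0.244722, -0.274121) = (-0.000939, -0.000846)  (running Σ = (-0.132211, 0.000006))
  m=3: (0.000013, 0.000081) × (-0.047096, -0.148148) = (0.000011, -0.000006)  (running Σ = (-0.132199, -0.000000))
Accumulated sum (-0.132199, -0.000000); after 4π/(2l+1) scaling, (-0.237324, -0.000000) ⇒ P_3 = -0.237324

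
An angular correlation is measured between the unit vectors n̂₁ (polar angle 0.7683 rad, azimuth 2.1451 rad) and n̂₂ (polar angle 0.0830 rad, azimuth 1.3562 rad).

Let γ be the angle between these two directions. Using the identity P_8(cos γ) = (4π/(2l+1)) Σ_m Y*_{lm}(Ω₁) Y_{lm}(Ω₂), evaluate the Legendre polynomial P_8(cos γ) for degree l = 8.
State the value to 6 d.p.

Expand P_8 via completeness: Σ_{m} conj(Y_{8,m}) at Ω₁ times Y_{8,m} at Ω₂ —
  term(m=-8) = +0.000000+0.000000i   from Y*(Ω₁)=-0.003299-0.027835i, Y(Ω₂)=-0.000000+0.000000i
  term(m=-7) = +0.000000-0.000000i   from Y*(Ω₁)=-0.089312+0.074053i, Y(Ω₂)=-0.000000+0.000000i
  term(m=-6) = +0.000000-0.000000i   from Y*(Ω₁)=+0.273246+0.085793i, Y(Ω₂)=-0.000000-0.000002i
  term(m=-5) = -0.000012-0.000012i   from Y*(Ω₁)=-0.120249-0.434367i, Y(Ω₂)=+0.000033-0.000018i
  term(m=-4) = -0.000244-0.000003i   from Y*(Ω₁)=-0.258619+0.291077i, Y(Ω₂)=+0.000410+0.000475i
  term(m=-3) = +0.000019-0.000019i   from Y*(Ω₁)=-0.003411-0.000523i, Y(Ω₂)=-0.004658+0.006206i
  term(m=-2) = +0.000179-0.025532i   from Y*(Ω₁)=+0.153203+0.341058i, Y(Ω₂)=-0.062096-0.028418i
  term(m=-1) = -0.049260-0.049607i   from Y*(Ω₁)=+0.098666-0.152484i, Y(Ω₂)=+0.081970-0.376093i
  term(m=+0) = +0.331901+0.000000i   from Y*(Ω₁)=+0.324360-0.000000i, Y(Ω₂)=+1.023249+0.000000i
  term(m=+1) = -0.049260+0.049607i   from Y*(Ω₁)=-0.098666-0.152484i, Y(Ω₂)=-0.081970-0.376093i
  term(m=+2) = +0.000179+0.025532i   from Y*(Ω₁)=+0.153203-0.341058i, Y(Ω₂)=-0.062096+0.028418i
  term(m=+3) = +0.000019+0.000019i   from Y*(Ω₁)=+0.003411-0.000523i, Y(Ω₂)=+0.004658+0.006206i
  term(m=+4) = -0.000244+0.000003i   from Y*(Ω₁)=-0.258619-0.291077i, Y(Ω₂)=+0.000410-0.000475i
  term(m=+5) = -0.000012+0.000012i   from Y*(Ω₁)=+0.120249-0.434367i, Y(Ω₂)=-0.000033-0.000018i
  term(m=+6) = +0.000000+0.000000i   from Y*(Ω₁)=+0.273246-0.085793i, Y(Ω₂)=-0.000000+0.000002i
  term(m=+7) = +0.000000+0.000000i   from Y*(Ω₁)=+0.089312+0.074053i, Y(Ω₂)=+0.000000+0.000000i
  term(m=+8) = +0.000000-0.000000i   from Y*(Ω₁)=-0.003299+0.027835i, Y(Ω₂)=-0.000000-0.000000i
Σ over m = +0.233263+0.000000i; ×(4π/17) → +0.172428+0.000000i. Real part: 0.172428

0.172428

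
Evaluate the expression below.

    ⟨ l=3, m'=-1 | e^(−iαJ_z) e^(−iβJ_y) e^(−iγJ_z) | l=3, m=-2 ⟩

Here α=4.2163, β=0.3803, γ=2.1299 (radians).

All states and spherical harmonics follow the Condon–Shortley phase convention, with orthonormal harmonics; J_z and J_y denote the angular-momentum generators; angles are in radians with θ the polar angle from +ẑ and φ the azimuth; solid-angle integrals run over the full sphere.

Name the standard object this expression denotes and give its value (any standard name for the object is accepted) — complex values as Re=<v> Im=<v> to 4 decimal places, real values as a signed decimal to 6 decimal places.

Wigner D-matrix element, Re=0.2945 Im=-0.4106

This is a Wigner D-matrix element — the rotation-matrix element ⟨l m'| R(α,β,γ) |l m⟩ in the angular-momentum basis.
Split into d^3_{-1,-2}(β=0.3803) × two z-phases.
With c≡cos(β/2)=0.981976 and s≡sin(β/2)=0.189006, N=[2·24·1·120]^{1/2}=75.894664
k: max(0,(-2)−(-1))=0 … min(3+(-2),3−(-1))=1
  k=0: (−1)^1·75.8947/(24)·0.9820^5·0.1890^1 = -0.545733
  k=1: (−1)^2·75.8947/(12)·0.9820^3·0.1890^3 = +0.040435
d^3_{-1,-2}(0.3803) = -0.545733 +0.040435 = -0.505298
Attach z-rotation phases: D = e^{-i(-1)(4.2163)}·(-0.505298)·e^{-i(-2)(2.1299)} = +0.294466-0.410628i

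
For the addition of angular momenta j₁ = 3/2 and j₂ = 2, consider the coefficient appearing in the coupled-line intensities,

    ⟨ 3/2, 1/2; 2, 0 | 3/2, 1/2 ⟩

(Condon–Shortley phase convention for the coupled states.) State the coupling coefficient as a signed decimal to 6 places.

√[4·2!1!2!/6! · 2!1!2!2!2!1!] = √(16/45)
  +(−1)^0/∏(0,2,1,2,0,0)! = 1/4  (running 1/4)
  +(−1)^1/∏(1,1,0,1,1,1)! = -1  (running -3/4)
⟨..|..⟩ = √(16/45)·(-3/4) = -0.447214

-0.447214  (= −√(1/5))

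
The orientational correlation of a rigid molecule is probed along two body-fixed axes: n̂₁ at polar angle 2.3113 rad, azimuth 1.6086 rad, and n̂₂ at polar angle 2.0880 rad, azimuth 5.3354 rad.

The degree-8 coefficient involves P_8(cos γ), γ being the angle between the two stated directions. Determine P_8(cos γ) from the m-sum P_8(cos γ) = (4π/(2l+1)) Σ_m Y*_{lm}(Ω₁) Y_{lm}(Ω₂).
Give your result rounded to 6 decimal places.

-0.042509

Addition theorem: P_8(cos γ) = (4π/17) Σ_m Y*_{lm}(Ω₁) Y_{lm}(Ω₂), m = −8…8:
  [-8]  conj(Y_{8,-8})(Ω₁) = (0.043357, 0.013527) ; Y_{8,-8}(Ω₂) = (0.045069, 0.161777) ; Δ = (-0.000234, 0.007624)
  [-7]  conj(Y_{8,-7})(Ω₁) = (-0.043430, 0.160270) ; Y_{8,-7}(Ω₂) = (-0.358788, -0.131502) ; Δ = (0.036658, -0.051792)
  [-6]  conj(Y_{8,-6})(Ω₁) = (-0.345679, -0.079781) ; Y_{8,-6}(Ω₂) = (0.358210, -0.243215) ; Δ = (-0.143230, 0.055496)
  [-5]  conj(Y_{8,-5})(Ω₁) = (0.086446, -0.451883) ; Y_{8,-5}(Ω₂) = (-0.003532, 0.133055) ; Δ = (0.059820, 0.013098)
  [-4]  conj(Y_{8,-4})(Ω₁) = (0.261301, 0.039817) ; Y_{8,-4}(Ω₂) = (0.226264, 0.171846) ; Δ = (0.052281, 0.053913)
  [-3]  conj(Y_{8,-3})(Ω₁) = (0.020234, -0.177647) ; Y_{8,-3}(Ω₂) = (-0.277998, 0.085458) ; Δ = (0.009556, 0.051115)
  [-2]  conj(Y_{8,-2})(Ω₁) = (0.371647, 0.028153) ; Y_{8,-2}(Ω₂) = (-0.047453, 0.140938) ; Δ = (-0.021604, 0.051043)
  [-1]  conj(Y_{8,-1})(Ω₁) = (0.000406, -0.010736) ; Y_{8,-1}(Ω₂) = (-0.188377, -0.262194) ; Δ = (-0.002891, 0.001916)
  [+0]  conj(Y_{8,0})(Ω₁) = (0.369814, -0.000000) ; Y_{8,0}(Ω₂) = (-0.103345, 0.000000) ; Δ = (-0.038218, 0.000000)
  [+1]  conj(Y_{8,1})(Ω₁) = (-0.000406, -0.010736) ; Y_{8,1}(Ω₂) = (0.188377, -0.262194) ; Δ = (-0.002891, -0.001916)
  [+2]  conj(Y_{8,2})(Ω₁) = (0.371647, -0.028153) ; Y_{8,2}(Ω₂) = (-0.047453, -0.140938) ; Δ = (-0.021604, -0.051043)
  [+3]  conj(Y_{8,3})(Ω₁) = (-0.020234, -0.177647) ; Y_{8,3}(Ω₂) = (0.277998, 0.085458) ; Δ = (0.009556, -0.051115)
  [+4]  conj(Y_{8,4})(Ω₁) = (0.261301, -0.039817) ; Y_{8,4}(Ω₂) = (0.226264, -0.171846) ; Δ = (0.052281, -0.053913)
  [+5]  conj(Y_{8,5})(Ω₁) = (-0.086446, -0.451883) ; Y_{8,5}(Ω₂) = (0.003532, 0.133055) ; Δ = (0.059820, -0.013098)
  [+6]  conj(Y_{8,6})(Ω₁) = (-0.345679, 0.079781) ; Y_{8,6}(Ω₂) = (0.358210, 0.243215) ; Δ = (-0.143230, -0.055496)
  [+7]  conj(Y_{8,7})(Ω₁) = (0.043430, 0.160270) ; Y_{8,7}(Ω₂) = (0.358788, -0.131502) ; Δ = (0.036658, 0.051792)
  [+8]  conj(Y_{8,8})(Ω₁) = (0.043357, -0.013527) ; Y_{8,8}(Ω₂) = (0.045069, -0.161777) ; Δ = (-0.000234, -0.007624)
Accumulated sum (-0.057506, 0.000000); after 4π/(2l+1) scaling, (-0.042509, 0.000000) ⇒ P_8 = -0.042509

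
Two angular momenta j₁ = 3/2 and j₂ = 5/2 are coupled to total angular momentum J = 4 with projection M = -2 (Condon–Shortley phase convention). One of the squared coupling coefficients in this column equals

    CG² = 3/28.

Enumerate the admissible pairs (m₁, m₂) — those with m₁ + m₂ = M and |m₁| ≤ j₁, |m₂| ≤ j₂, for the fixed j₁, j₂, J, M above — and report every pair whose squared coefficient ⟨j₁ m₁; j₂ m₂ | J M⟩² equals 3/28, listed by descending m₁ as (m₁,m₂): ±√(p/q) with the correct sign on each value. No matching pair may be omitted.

Admissible pairs with m₁+m₂ = M = -2: (-3/2,-1/2), (-1/2,-3/2), (1/2,-5/2)
  (m₁,m₂)=(1/2,-5/2): CG² = 3/28, CG = +√(3/28)   ← matches the target
  (m₁,m₂)=(-1/2,-3/2): CG² = 15/28, CG = +√(15/28)
  (m₁,m₂)=(-3/2,-1/2): CG² = 5/14, CG = +√(5/14)
Pairs with CG² = 3/28: (1/2,-5/2): +√(3/28)

(1/2,-5/2): +√(3/28)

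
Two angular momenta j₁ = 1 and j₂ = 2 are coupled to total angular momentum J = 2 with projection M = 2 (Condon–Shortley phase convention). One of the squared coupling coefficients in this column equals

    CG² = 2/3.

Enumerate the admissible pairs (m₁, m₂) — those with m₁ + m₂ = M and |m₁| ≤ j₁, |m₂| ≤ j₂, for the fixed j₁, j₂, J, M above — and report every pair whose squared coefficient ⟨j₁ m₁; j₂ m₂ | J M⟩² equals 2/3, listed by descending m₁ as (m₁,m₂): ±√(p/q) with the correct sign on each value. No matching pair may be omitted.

(0,2): −√(2/3)

Admissible pairs with m₁+m₂ = M = 2: (0,2), (1,1)
  (m₁,m₂)=(1,1): CG² = 1/3, CG = +√(1/3)
  (m₁,m₂)=(0,2): CG² = 2/3, CG = −√(2/3)   ← matches the target
Pairs with CG² = 2/3: (0,2): −√(2/3)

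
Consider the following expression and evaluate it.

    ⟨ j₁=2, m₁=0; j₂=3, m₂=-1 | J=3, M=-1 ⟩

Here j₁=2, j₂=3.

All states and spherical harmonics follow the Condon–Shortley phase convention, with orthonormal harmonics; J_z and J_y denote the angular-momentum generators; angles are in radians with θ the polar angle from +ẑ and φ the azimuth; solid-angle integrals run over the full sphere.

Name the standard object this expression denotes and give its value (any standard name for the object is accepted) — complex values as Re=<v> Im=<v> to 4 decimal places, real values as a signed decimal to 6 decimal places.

This is a Clebsch–Gordan (vector-coupling) coefficient.
√[7·2!2!4!/9! · 2!2!2!4!2!4!] = √(256/15)
  +(−1)^0/∏(0,2,2,2,0,2)! = 1/16  (running 1/16)
  +(−1)^1/∏(1,1,1,1,1,3)! = -1/6  (running -5/48)
  +(−1)^2/∏(2,0,0,0,2,4)! = 1/96  (running -3/32)
⟨..|..⟩ = √(256/15)·(-3/32) = -0.387298

Clebsch–Gordan coefficient, −√(3/20) ≈ -0.387298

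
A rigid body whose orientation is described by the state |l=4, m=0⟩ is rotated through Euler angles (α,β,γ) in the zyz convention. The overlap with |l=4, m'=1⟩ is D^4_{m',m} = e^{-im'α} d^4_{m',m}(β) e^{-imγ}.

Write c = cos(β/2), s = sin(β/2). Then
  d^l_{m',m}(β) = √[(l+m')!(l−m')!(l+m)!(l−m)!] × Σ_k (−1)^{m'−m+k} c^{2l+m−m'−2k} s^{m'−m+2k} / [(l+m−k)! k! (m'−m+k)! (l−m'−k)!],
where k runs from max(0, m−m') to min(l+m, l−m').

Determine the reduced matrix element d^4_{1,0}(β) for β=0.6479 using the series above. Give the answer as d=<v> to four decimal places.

d^4_{1,0}(β=0.6479) via the finite sum:
Half-angle: c=0.947985, s=0.318314. N=√(120·6·24·24)=643.987578
k: max(0,(0)−(1))=0 … min(4+(0),4−(1))=3
  k=0: (−1)^1·643.9876/(144)·0.9480^7·0.3183^1 = -0.979449
  k=1: (−1)^2·643.9876/(24)·0.9480^5·0.3183^3 = +0.662583
  k=2: (−1)^3·643.9876/(24)·0.9480^3·0.3183^5 = -0.074705
  k=3: (−1)^4·643.9876/(144)·0.9480^1·0.3183^7 = +0.001404
d^4_{1,0}(0.6479) = -0.979449 +0.662583 -0.074705 +0.001404 = -0.390167

d=-0.3902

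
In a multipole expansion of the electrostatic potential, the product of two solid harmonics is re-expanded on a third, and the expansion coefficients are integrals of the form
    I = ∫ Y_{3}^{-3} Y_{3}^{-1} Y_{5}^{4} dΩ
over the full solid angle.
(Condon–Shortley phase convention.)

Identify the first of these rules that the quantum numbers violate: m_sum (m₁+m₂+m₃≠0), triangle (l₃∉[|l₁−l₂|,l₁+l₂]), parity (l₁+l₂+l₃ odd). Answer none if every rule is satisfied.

parity

azimuthal sum: -3 − 1 + 4 = 0  ✓
0 ≤ 5 ≤ 6 (triangle on l)  ✓
L = 3 + 3 + 5 = 11 (odd)  ✗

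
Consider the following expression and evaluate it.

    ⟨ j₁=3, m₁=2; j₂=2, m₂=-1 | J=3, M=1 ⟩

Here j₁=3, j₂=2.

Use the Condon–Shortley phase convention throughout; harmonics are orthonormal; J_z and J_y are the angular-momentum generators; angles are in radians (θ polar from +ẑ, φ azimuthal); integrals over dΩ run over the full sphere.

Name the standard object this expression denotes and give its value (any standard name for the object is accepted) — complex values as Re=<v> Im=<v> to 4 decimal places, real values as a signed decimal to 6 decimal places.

This is a Clebsch–Gordan (vector-coupling) coefficient.
triangle: 2!*4!*2!/9! = 96/362880
(j±m)!: 5!*1!*1!*3!*4!*2! = 34560
prefactor² = (2J+1)*Δ*N² = 64
  k=0: +1/(0!*2!*1!*1!*3!*1!) = 1/12
  k=1: −1/(1!*1!*0!*0!*4!*2!) = -1/48
Σ = 1/16  ⇒  CG² = 64*(1/16)² = 1/4
CG = +√(1/4) = +0.500000

Clebsch–Gordan coefficient, +√(1/4) ≈ +0.500000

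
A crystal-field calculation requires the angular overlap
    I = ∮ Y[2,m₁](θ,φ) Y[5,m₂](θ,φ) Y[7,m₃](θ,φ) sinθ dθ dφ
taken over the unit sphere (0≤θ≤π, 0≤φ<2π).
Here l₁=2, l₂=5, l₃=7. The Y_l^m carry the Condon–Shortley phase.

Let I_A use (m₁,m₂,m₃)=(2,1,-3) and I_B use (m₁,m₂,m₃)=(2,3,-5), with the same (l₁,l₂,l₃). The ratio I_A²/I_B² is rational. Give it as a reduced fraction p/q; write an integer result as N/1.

14/33

l's match ⇒ only the (l;m) 3-j factors differ between A and B.
A: triangle coeff Δ(2,5,7) = 1/15015; Σ_t [0,0]: t=0:+1/414720 = 1/414720; (3j)²=2/143 [(2 5 7; 2 1 -3)], sign=+1
B: triangle coeff Δ(2,5,7) = 1/15015; Σ_t [0,0]: t=0:+1/1935360 = 1/1935360; (3j)²=3/91 [(2 5 7; 2 3 -5)], sign=+1
I_A²/I_B² = (2/143)/(3/91) = 14/33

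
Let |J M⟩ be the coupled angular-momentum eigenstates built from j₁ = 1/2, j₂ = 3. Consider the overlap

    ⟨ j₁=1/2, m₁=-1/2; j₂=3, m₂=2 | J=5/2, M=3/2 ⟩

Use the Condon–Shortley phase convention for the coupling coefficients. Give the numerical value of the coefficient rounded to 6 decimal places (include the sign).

−√(5/7) = -0.845154

j₁+j₂−J=1  J+j₁−j₂=0  J−j₁+j₂=5  j₁+j₂+J+1=7
(j₁±m₁, j₂±m₂, J±M) = (0,1,5,1,4,1)
P² = 2880/7
sum k=1..1:
  [1] −1/24 = -1/24
S = -1/24
C² = P²·S² = 5/7 ; C = -0.845154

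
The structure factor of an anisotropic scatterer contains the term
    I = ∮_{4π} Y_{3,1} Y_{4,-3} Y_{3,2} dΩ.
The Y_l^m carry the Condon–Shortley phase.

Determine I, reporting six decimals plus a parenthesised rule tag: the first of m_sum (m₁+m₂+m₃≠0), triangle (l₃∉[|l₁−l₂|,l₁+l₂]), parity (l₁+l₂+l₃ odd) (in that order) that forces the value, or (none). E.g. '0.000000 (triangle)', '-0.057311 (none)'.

Checks pass: Σm=0; 10 even; l₃=3∈[1,7].
(2·3+1)(2·4+1)(2·3+1) = 441
Δ: 4! 2! 4! / 11! → 1/34650
sum: t=1:−1/72 t=2:+1/16 t=3:−1/72 = 5/144
3j²(3 4 3; 0 0 0) = Δ·Π!·Σ² = 2/77  (sign -1)
sum: t=0:+1/288 t=1:−1/144 = -1/288
3j²(3 4 3; 1 -3 2) = Δ·Π!·Σ² = 1/99  (sign +1)
combine: 4πI² = 441·2/77·1/99 = 14/121
take √, sign -1: I = -0.09595473
No selection rule forces the value: the integral is nonzero (none).

-0.095955 (none)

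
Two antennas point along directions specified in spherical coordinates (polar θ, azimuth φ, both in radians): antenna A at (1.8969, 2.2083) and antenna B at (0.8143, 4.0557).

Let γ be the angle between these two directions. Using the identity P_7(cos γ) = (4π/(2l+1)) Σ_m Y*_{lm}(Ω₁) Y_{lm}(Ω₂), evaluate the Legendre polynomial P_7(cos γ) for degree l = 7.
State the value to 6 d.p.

-0.005453

Expand P_7 via completeness: Σ_{m} conj(Y_{7,m}) at Ω₁ times Y_{7,m} at Ω₂ —
  [-7]  conj(Y_{7,-7})(Ω₁) = -0.33167 + 0.08464j ; Y_{7,-7}(Ω₂) = -0.05344 + 0.00620j ; Δ = 0.01720 - 0.00658j
  [-6]  conj(Y_{7,-6})(Ω₁) = -0.33585 - 0.27350j ; Y_{7,-6}(Ω₂) = 0.13256 + 0.13609j ; Δ = -0.00730 - 0.08196j
  [-5]  conj(Y_{7,-5})(Ω₁) = 0.00429 - 0.09343j ; Y_{7,-5}(Ω₂) = 0.05408 - 0.37866j ; Δ = -0.03515 - 0.00668j
  [-4]  conj(Y_{7,-4})(Ω₁) = -0.26178 + 0.17587j ; Y_{7,-4}(Ω₂) = -0.38316 + 0.21676j ; Δ = 0.06218 - 0.12413j
  [-3]  conj(Y_{7,-3})(Ω₁) = -0.20090 - 0.07145j ; Y_{7,-3}(Ω₂) = 0.14291 + 0.06030j ; Δ = -0.02440 - 0.02233j
  [-2]  conj(Y_{7,-2})(Ω₁) = 0.06840 + 0.22447j ; Y_{7,-2}(Ω₂) = 0.07351 + 0.27924j ; Δ = -0.05765 + 0.03560j
  [-1]  conj(Y_{7,-1})(Ω₁) = -0.14783 + 0.19959j ; Y_{7,-1}(Ω₂) = 0.18168 - 0.23570j ; Δ = 0.02019 + 0.07111j
  [+0]  conj(Y_{7,0})(Ω₁) = 0.20798 + 0.00000j ; Y_{7,0}(Ω₂) = 0.20848 + 0.00000j ; Δ = 0.04336 + 0.00000j
  [+1]  conj(Y_{7,1})(Ω₁) = 0.14783 + 0.19959j ; Y_{7,1}(Ω₂) = -0.18168 - 0.23570j ; Δ = 0.02019 - 0.07111j
  [+2]  conj(Y_{7,2})(Ω₁) = 0.06840 - 0.22447j ; Y_{7,2}(Ω₂) = 0.07351 - 0.27924j ; Δ = -0.05765 - 0.03560j
  [+3]  conj(Y_{7,3})(Ω₁) = 0.20090 - 0.07145j ; Y_{7,3}(Ω₂) = -0.14291 + 0.06030j ; Δ = -0.02440 + 0.02233j
  [+4]  conj(Y_{7,4})(Ω₁) = -0.26178 - 0.17587j ; Y_{7,4}(Ω₂) = -0.38316 - 0.21676j ; Δ = 0.06218 + 0.12413j
  [+5]  conj(Y_{7,5})(Ω₁) = -0.00429 - 0.09343j ; Y_{7,5}(Ω₂) = -0.05408 - 0.37866j ; Δ = -0.03515 + 0.00668j
  [+6]  conj(Y_{7,6})(Ω₁) = -0.33585 + 0.27350j ; Y_{7,6}(Ω₂) = 0.13256 - 0.13609j ; Δ = -0.00730 + 0.08196j
  [+7]  conj(Y_{7,7})(Ω₁) = 0.33167 + 0.08464j ; Y_{7,7}(Ω₂) = 0.05344 + 0.00620j ; Δ = 0.01720 + 0.00658j
Σ over m = -0.00651 + 0.00000j; ×(4π/15) → -0.00545 + 0.00000j. Real part: -0.005453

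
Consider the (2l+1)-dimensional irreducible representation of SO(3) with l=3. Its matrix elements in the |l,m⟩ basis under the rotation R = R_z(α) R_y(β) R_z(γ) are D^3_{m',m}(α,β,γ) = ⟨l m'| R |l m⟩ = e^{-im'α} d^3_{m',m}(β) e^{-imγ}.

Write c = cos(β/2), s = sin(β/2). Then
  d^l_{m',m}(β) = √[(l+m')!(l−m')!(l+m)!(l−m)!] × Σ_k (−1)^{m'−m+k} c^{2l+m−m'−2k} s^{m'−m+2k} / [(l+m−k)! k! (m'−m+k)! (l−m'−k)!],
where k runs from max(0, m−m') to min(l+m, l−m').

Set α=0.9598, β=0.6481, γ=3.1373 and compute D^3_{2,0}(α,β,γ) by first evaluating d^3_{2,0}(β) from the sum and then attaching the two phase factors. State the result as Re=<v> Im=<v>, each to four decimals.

D^3_{2,0}(0.9598,0.6481,3.1373) = e^{-i·2·0.9598}·d^3_{2,0}(0.6481)·e^{-i·0·3.1373}. Compute d first:
c=cos(0.648100/2)=0.947954, s=sin(0.648100/2)=0.318408; N=√[120·1·6·6]=65.726707
k: max(0,(0)−(2))=0 … min(3+(0),3−(2))=1
  k=0: (−1)^2·65.7267/(12)·0.9480^4·0.3184^2 = +0.448413
  k=1: (−1)^3·65.7267/(12)·0.9480^2·0.3184^4 = -0.050591
d^3_{2,0}(0.6481) = +0.448413 -0.050591 = +0.397822
Phases: e^{-i·(2)·0.9598}=-0.341774-0.939782i, e^{-i·(0)·3.1373}=+1.000000+0.000000i ⇒ D=-0.135965-0.373866i

Re=-0.1360 Im=-0.3739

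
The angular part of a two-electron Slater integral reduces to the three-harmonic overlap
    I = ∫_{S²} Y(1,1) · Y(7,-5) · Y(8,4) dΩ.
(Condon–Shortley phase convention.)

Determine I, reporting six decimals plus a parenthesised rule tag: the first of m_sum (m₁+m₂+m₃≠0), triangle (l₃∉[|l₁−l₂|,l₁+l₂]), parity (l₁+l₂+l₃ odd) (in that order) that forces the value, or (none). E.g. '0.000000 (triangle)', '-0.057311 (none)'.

Checks pass: Σm=0; 16 even; l₃=8∈[6,8].
(2·1+1)(2·7+1)(2·8+1) = 765
Δ: 0! 2! 14! / 17! → 1/2040
sum: t=0:+1/25401600 = 1/25401600
3j²(1 7 8; 0 0 0) = Δ·Π!·Σ² = 8/255  (sign +1)
sum: t=0:+1/1916006400 = 1/1916006400
3j²(1 7 8; 1 -5 4) = Δ·Π!·Σ² = 1/340  (sign +1)
combine: 4πI² = 765·8/255·1/340 = 6/85
take √, sign +1: I = 0.07494820
No selection rule forces the value: the integral is nonzero (none).

0.074948 (none)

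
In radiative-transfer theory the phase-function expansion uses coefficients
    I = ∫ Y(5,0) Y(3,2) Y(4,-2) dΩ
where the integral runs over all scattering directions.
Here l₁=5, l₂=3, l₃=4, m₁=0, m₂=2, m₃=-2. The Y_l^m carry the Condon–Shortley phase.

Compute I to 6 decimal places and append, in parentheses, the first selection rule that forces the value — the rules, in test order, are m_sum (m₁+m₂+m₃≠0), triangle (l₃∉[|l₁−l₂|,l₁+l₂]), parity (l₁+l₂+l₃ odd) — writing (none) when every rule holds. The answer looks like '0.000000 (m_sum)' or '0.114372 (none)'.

-0.171327 (none)

m-sum 0 ✓  L=12 even ✓  2≤4≤8 ✓
Π(2lᵢ+1) = 11×7×9 = 693
triangle coeff Δ(5,3,4) = 1/180180
Σ_t [1,3]: t=1:−1/576 t=2:+1/144 t=3:−1/576 = 1/288
(3j)²=20/1001 [(5 3 4; 0 0 0)], sign=+1
Σ_t [3,4]: t=3:−1/576 t=4:+1/2880 = -1/720
(3j)²=80/3003 [(5 3 4; 0 2 -2)], sign=-1
⇒ 4πI² = 4800/13013
I = (-1)√(4800/13013/(4π)) = -0.17132746
No selection rule forces the value: the integral is nonzero (none).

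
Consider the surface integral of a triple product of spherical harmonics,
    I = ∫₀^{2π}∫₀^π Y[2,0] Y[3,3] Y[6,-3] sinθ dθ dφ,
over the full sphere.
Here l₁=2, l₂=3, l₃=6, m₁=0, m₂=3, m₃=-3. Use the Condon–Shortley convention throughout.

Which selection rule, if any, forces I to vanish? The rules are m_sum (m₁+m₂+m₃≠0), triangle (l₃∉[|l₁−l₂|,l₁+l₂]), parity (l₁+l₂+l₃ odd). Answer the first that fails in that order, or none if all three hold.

Σmᵢ = 0  ✓
l₃∈[|l₁−l₂|,l₁+l₂]=[1,5] required, l₃=6 fails  ✗
Σlᵢ = 11 ⇒ odd

triangle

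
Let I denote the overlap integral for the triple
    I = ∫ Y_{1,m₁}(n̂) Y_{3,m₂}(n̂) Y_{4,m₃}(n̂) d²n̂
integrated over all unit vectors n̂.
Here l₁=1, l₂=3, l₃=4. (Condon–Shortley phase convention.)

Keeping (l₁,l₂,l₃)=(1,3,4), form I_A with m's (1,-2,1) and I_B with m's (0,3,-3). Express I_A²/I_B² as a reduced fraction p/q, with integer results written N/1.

Shared (l₁,l₂,l₃)=(1,3,4): N and (l;000)² cancel in I_A²/I_B².
A: Δ = 0!·2!·6!/9! = 1/252; Racah Σ t=0..0: t=0:+1/240 = 1/240; ⇒ 3j(1 3 4; 1 -2 1)² = 1/84, sgn -1
B: Δ = 0!·2!·6!/9! = 1/252; Racah Σ t=0..0: t=0:+1/720 = 1/720; ⇒ 3j(1 3 4; 0 3 -3)² = 1/36, sgn -1
I_A²/I_B² = (1/84)/(1/36) = 3/7

3/7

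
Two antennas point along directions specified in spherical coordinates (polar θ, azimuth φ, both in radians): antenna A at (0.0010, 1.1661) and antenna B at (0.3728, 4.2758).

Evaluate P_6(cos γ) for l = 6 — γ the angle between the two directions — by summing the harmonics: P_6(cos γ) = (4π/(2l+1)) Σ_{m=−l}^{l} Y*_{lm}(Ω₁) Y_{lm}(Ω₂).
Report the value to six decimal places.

Term-by-term m-sum for l=6 (normalisation 4π/13 = 0.966644):
  m=-6: (0.000000, 0.000000) × (0.000978, -0.000562) = (0.000000, 0.000000)  (running Σ = (0.000000, 0.000000))
  m=-5: (0.000000, -0.000000) × (-0.008176, -0.005740) = (-0.000000, -0.000000)  (running Σ = (-0.000000, -0.000000))
  m=-4: (-0.000000, -0.000000) × (-0.009366, 0.052802) = (0.000000, 0.000000)  (running Σ = (0.000000, 0.000000))
  m=-3: (-0.000000, -0.000000) × (0.185227, -0.049479) = (-0.000000, -0.000000)  (running Σ = (-0.000000, -0.000000))
  m=-2: (-0.000004, 0.000004) × (-0.283471, -0.338180) = (0.000002, 0.000000)  (running Σ = (0.000002, 0.000000))
  m=-1: (0.001298, 0.003030) × (-0.224842, 0.481853) = (-0.001752, -0.000056)  (running Σ = (-0.001749, -0.000056))
  m=0: (1.017097, -0.000000) × (-0.011051, 0.000000) = (-0.011240, 0.000000)  (running Σ = (-0.012989, -0.000056))
  m=1: (-0.001298, 0.003030) × (0.224842, 0.481853) = (-0.001752, 0.000056)  (running Σ = (-0.014741, 0.000000))
  m=2: (-0.000004, -0.000004) × (-0.283471, 0.338180) = (0.000002, -0.000000)  (running Σ = (-0.014739, -0.000000))
  m=3: (0.000000, -0.000000) × (-0.185227, -0.049479) = (-0.000000, 0.000000)  (running Σ = (-0.014739, 0.000000))
  m=4: (-0.000000, 0.000000) × (-0.009366, -0.052802) = (0.000000, -0.000000)  (running Σ = (-0.014739, -0.000000))
  m=5: (-0.000000, -0.000000) × (0.008176, -0.005740) = (-0.000000, 0.000000)  (running Σ = (-0.014739, -0.000000))
  m=6: (0.000000, -0.000000) × (0.000978, 0.000562) = (0.000000, -0.000000)  (running Σ = (-0.014739, -0.000000))
Accumulated sum (-0.014739, -0.000000); after 4π/(2l+1) scaling, (-0.014247, -0.000000) ⇒ P_6 = -0.014247

-0.014247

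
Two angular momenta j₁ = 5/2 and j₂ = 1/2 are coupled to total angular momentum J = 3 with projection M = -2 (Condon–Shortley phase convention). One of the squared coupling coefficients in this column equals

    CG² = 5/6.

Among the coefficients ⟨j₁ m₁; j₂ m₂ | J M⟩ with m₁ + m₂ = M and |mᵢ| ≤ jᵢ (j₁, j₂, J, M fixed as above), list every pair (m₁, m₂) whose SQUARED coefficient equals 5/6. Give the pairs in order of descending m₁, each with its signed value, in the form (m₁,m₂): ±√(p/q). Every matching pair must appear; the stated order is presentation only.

Admissible pairs with m₁+m₂ = M = -2: (-5/2,1/2), (-3/2,-1/2)
  (m₁,m₂)=(-3/2,-1/2): CG² = 5/6, CG = +√(5/6)   ← matches the target
  (m₁,m₂)=(-5/2,1/2): CG² = 1/6, CG = +√(1/6)
Pairs with CG² = 5/6: (-3/2,-1/2): +√(5/6)

(-3/2,-1/2): +√(5/6)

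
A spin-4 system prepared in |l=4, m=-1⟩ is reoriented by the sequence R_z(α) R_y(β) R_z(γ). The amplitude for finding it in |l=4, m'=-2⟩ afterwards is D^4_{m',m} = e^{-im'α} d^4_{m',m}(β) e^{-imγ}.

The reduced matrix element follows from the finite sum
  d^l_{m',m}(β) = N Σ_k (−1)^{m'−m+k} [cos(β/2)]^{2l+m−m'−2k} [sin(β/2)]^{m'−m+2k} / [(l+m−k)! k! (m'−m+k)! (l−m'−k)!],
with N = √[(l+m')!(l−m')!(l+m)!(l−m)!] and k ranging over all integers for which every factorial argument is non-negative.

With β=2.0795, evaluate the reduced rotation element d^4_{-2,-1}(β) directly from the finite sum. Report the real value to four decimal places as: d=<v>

d=0.4538

d^4_{-2,-1}(β=2.0795) via the finite sum:
Half-angle: c=0.506436, s=0.862278. N=√(2·720·6·120)=1018.233765
The bounds max(0,m−m')=1 and min(l+m,l−m')=3 give 3 terms
  k=1: (−1)^0·1018.2338/(240)·0.5064^7·0.8623^1 = +0.031258
  k=2: (−1)^1·1018.2338/(48)·0.5064^5·0.8623^3 = -0.453075
  k=3: (−1)^2·1018.2338/(72)·0.5064^3·0.8623^5 = +0.875637
d^4_{-2,-1}(2.0795) = +0.031258 -0.453075 +0.875637 = +0.453819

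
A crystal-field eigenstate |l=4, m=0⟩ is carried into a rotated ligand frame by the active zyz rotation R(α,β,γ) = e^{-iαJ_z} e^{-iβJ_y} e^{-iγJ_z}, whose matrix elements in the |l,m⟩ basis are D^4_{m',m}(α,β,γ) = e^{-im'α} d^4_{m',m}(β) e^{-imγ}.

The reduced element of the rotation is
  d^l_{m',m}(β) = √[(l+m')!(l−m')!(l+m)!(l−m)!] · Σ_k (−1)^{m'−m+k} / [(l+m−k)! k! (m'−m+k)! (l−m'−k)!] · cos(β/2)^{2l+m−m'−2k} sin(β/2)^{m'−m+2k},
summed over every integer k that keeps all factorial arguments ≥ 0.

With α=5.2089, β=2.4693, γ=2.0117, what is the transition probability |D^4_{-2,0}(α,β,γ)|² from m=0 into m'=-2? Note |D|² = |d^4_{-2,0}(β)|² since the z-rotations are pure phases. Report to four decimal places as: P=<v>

Split into d^4_{-2,0}(β=2.4693) × two z-phases.
With c≡cos(β/2)=0.329852 and s≡sin(β/2)=0.944033, N=[2·720·24·24]^{1/2}=910.735966
Admissible k: 2..4 (factorial args all ≥0)
  k=2: (−1)^0·910.7360/(96)·0.3299^6·0.9440^2 = +0.010889
  k=3: (−1)^1·910.7360/(36)·0.3299^4·0.9440^4 = -0.237855
  k=4: (−1)^2·910.7360/(96)·0.3299^2·0.9440^6 = +0.730602
d^4_{-2,0}(2.4693) = +0.010889 -0.237855 +0.730602 = +0.503636
|D^4_{-2,0}|² = |d^4_{-2,0}(β)|² = (+0.503636)² = 0.253650 (the z-rotation phases have unit modulus)

P=0.2536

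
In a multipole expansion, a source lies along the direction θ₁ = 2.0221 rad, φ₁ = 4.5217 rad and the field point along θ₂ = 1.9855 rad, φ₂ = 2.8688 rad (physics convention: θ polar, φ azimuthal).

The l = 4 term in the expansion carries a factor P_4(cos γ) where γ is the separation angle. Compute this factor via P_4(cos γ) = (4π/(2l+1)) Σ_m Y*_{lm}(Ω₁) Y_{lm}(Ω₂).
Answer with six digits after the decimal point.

0.331710

Addition theorem: P_4(cos γ) = (4π/9) Σ_m Y*_{lm}(Ω₁) Y_{lm}(Ω₂), m = −4…4:
  [-4]  conj(Y_{4,-4})(Ω₁) = 0.20979 - 0.20050j ; Y_{4,-4}(Ω₂) = 0.14328 + 0.27548j ; Δ = 0.08529 + 0.02906j
  [-3]  conj(Y_{4,-3})(Ω₁) = -0.21536 - 0.33447j ; Y_{4,-3}(Ω₂) = 0.26423 + 0.28226j ; Δ = 0.03750 - 0.14916j
  [-2]  conj(Y_{4,-2})(Ω₁) = -0.08335 + 0.03343j ; Y_{4,-2}(Ω₂) = 0.03267 + 0.01983j ; Δ = -0.00339 - 0.00056j
  [-1]  conj(Y_{4,-1})(Ω₁) = -0.05872 - 0.30418j ; Y_{4,-1}(Ω₂) = -0.31310 - 0.08759j ; Δ = -0.00826 + 0.10038j
  [+0]  conj(Y_{4,0})(Ω₁) = -0.15234 + 0.00000j ; Y_{4,0}(Ω₂) = -0.10027 + 0.00000j ; Δ = 0.01528 + 0.00000j
  [+1]  conj(Y_{4,1})(Ω₁) = 0.05872 - 0.30418j ; Y_{4,1}(Ω₂) = 0.31310 - 0.08759j ; Δ = -0.00826 - 0.10038j
  [+2]  conj(Y_{4,2})(Ω₁) = -0.08335 - 0.03343j ; Y_{4,2}(Ω₂) = 0.03267 - 0.01983j ; Δ = -0.00339 + 0.00056j
  [+3]  conj(Y_{4,3})(Ω₁) = 0.21536 - 0.33447j ; Y_{4,3}(Ω₂) = -0.26423 + 0.28226j ; Δ = 0.03750 + 0.14916j
  [+4]  conj(Y_{4,4})(Ω₁) = 0.20979 + 0.20050j ; Y_{4,4}(Ω₂) = 0.14328 - 0.27548j ; Δ = 0.08529 - 0.02906j
Total Σ_m = 0.23757 - 0.00000j. Multiply by 1.396263: 0.33171 - 0.00000j. P_4(cos γ) = 0.331710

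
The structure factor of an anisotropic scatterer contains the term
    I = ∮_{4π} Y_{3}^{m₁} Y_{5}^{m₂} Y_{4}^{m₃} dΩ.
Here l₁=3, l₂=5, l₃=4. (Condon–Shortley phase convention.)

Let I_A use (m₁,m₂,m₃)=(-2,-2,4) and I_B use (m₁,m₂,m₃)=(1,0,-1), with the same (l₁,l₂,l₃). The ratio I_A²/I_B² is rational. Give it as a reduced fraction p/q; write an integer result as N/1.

l's match ⇒ only the (l;m) 3-j factors differ between A and B.
A: triangle coeff Δ(3,5,4) = 1/180180; Σ_t [3,3]: t=3:−1/8640 = -1/8640; (3j)²=14/1287 [(3 5 4; -2 -2 4)], sign=-1
B: triangle coeff Δ(3,5,4) = 1/180180; Σ_t [0,2]: t=0:+1/5760 t=1:−1/288 t=2:+1/288 = 1/5760; (3j)²=1/12012 [(3 5 4; 1 0 -1)], sign=-1
I_A²/I_B² = (14/1287)/(1/12012) = 392/3

392/3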